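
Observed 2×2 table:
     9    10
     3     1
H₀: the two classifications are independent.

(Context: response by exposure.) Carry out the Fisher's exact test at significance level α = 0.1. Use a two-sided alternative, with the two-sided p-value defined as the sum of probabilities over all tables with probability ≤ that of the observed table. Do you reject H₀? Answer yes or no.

reject H₀: no

Margins: r₁=19, r₂=4, c₁=12, c₂=11, n=23
p_obs = C(19,9)·C(4,3)/C(23,12); sum pmf over tables with pmf ≤ p_obs
p-value (two-sided) = 0.59006
At α=0.1: p ≥ α → fail to reject H₀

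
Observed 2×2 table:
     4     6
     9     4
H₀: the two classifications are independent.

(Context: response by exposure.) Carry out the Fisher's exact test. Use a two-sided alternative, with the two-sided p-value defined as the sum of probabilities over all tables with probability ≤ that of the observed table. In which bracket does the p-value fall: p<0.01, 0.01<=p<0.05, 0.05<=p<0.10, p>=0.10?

Margins: r₁=10, r₂=13, c₁=13, c₂=10, n=23
p_obs = C(10,4)·C(13,9)/C(23,13); sum pmf over tables with pmf ≤ p_obs
p-value (two-sided) = 0.22154
→ bracket: p>=0.10

p-value bracket: p>=0.10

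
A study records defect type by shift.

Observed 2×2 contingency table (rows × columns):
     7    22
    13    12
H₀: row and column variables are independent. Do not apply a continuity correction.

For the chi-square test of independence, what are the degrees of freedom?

df = (r−1)(c−1) = (2−1)·(2−1) = 1

degrees of freedom = 1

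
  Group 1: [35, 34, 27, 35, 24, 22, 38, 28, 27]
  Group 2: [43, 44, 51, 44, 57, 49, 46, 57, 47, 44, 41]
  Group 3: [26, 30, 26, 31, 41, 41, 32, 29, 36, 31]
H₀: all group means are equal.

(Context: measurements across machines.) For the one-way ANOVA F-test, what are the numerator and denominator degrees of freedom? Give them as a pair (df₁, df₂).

degrees of freedom = [2, 27]

k = 3 groups, N = 30 total
df = (k−1, N−k) = (3−1, 30−3) = (2, 27)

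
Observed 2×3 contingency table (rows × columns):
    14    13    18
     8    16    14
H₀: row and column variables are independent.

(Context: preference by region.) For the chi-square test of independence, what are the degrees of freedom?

df = (r−1)(c−1) = (2−1)·(3−1) = 2

degrees of freedom = 2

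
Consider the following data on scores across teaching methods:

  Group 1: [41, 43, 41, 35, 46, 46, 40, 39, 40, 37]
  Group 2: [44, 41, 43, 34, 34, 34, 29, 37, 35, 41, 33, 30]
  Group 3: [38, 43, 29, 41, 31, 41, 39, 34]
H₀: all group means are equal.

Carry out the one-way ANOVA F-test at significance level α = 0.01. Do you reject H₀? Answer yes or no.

Group means [40.80, 36.25, 37.00], grand mean 37.967
SSB = Σnᵢ(x̄ᵢ−x̄)² = 123.117; SSW = ΣΣ(x−x̄ᵢ)² = 563.850
MSB = 123.117/2 = 61.5583; MSW = 563.850/27 = 20.8833
F = MSB/MSW = 2.9477
df = (2, 27)
p-value (upper-tail) = 0.06951
At α=0.01: p ≥ α → fail to reject H₀

reject H₀: no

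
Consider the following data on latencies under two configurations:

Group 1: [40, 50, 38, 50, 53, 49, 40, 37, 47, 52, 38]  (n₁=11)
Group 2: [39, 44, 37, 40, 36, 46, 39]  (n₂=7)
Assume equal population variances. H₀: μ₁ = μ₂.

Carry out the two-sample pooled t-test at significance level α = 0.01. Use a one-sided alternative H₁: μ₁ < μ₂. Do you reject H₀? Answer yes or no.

reject H₀: no

x̄₁=44.909, s₁=6.284, n₁=11
x̄₂=40.143, s₂=3.625, n₂=7
s_p² = [10·6.284² + 6·3.625²]/16 = 29.6104
SE = √(s_p²·(1/11+1/7)) = 2.6310
t = (44.909−40.143)/2.6310 = 1.8116
df = 16
p-value (one-sided, H₁ less) = 0.95557
At α=0.01: p ≥ α → fail to reject H₀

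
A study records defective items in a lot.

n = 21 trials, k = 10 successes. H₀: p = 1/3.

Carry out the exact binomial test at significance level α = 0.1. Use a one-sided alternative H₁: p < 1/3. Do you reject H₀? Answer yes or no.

reject H₀: no

Exact binomial: n=21, k=10, p₀=1/3=0.3333
P(X≤10) from Σ C(n,i)·p₀^i·(1−p₀)^(n−i)
p-value (one-sided, H₁ less) = 0.94428
At α=0.1: p ≥ α → fail to reject H₀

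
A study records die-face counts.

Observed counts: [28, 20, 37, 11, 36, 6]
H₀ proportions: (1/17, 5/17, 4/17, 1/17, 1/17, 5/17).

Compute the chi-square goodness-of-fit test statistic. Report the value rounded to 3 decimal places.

test statistic = 186.041

n = 138; E_i = n·p_i = [8.12, 40.59, 32.47, 8.12, 8.12, 40.59]
χ² = (28−8.12)²/8.12 + (20−40.59)²/40.59 + (37−32.47)²/32.47 + (11−8.12)²/8.12 + (36−8.12)²/8.12 + (6−40.59)²/40.59 = 186.0409
df = 5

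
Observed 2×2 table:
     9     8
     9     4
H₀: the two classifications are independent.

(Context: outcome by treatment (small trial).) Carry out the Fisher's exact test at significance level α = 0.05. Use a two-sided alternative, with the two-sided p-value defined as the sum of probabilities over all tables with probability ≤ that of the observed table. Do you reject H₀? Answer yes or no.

reject H₀: no

Margins: r₁=17, r₂=13, c₁=18, c₂=12, n=30
p_obs = C(17,9)·C(13,9)/C(30,18); sum pmf over tables with pmf ≤ p_obs
p-value (two-sided) = 0.46508
At α=0.05: p ≥ α → fail to reject H₀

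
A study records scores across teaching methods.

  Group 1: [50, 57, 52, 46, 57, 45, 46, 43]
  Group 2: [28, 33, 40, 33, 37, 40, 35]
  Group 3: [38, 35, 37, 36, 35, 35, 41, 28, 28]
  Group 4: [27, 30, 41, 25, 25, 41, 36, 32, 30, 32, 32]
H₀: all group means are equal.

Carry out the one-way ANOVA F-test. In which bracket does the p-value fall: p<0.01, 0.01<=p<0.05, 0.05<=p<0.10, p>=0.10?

p-value bracket: p<0.01

Group means [49.50, 35.14, 34.78, 31.91], grand mean 37.314
SSB = Σnᵢ(x̄ᵢ−x̄)² = 1600.221; SSW = ΣΣ(x−x̄ᵢ)² = 773.322
MSB = 1600.221/3 = 533.4070; MSW = 773.322/31 = 24.9459
F = MSB/MSW = 21.3826
df = (3, 31)
p-value (upper-tail) = 0.00000
→ bracket: p<0.01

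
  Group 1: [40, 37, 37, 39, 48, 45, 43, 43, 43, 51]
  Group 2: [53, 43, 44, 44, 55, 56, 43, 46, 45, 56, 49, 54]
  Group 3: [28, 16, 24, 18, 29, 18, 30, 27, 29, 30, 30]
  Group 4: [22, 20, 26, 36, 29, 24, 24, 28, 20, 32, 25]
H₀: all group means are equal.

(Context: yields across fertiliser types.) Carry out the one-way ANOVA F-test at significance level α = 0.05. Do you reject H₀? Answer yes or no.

Group means [42.60, 49.00, 25.36, 26.00], grand mean 35.886
SSB = Σnᵢ(x̄ᵢ−x̄)² = 4807.486; SSW = ΣΣ(x−x̄ᵢ)² = 1054.945
MSB = 4807.486/3 = 1602.4955; MSW = 1054.945/40 = 26.3736
F = MSB/MSW = 60.7613
df = (3, 40)
p-value (upper-tail) = 0.00000
At α=0.05: p < α → reject H₀

reject H₀: yes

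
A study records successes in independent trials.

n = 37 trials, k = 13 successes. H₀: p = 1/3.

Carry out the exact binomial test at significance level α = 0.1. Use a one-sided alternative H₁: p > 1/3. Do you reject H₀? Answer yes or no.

reject H₀: no

Exact binomial: n=37, k=13, p₀=1/3=0.3333
P(X≥13) from Σ C(n,i)·p₀^i·(1−p₀)^(n−i)
p-value (one-sided, H₁ greater) = 0.46910
At α=0.1: p ≥ α → fail to reject H₀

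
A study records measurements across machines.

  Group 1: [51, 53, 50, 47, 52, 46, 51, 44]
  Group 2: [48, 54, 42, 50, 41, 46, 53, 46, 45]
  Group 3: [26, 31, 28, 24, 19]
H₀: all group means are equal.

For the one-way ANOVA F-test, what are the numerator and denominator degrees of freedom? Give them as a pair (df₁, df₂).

degrees of freedom = [2, 19]

k = 3 groups, N = 22 total
df = (k−1, N−k) = (3−1, 22−3) = (2, 19)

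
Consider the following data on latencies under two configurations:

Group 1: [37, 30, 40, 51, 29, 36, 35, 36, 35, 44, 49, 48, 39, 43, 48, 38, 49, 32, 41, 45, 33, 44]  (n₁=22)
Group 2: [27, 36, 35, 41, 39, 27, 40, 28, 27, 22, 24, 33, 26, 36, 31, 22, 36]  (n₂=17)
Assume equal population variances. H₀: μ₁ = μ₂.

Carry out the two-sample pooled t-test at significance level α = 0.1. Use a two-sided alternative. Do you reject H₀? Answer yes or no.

reject H₀: yes

x̄₁=40.091, s₁=6.575, n₁=22
x̄₂=31.176, s₂=6.287, n₂=17
s_p² = [21·6.575² + 16·6.287²]/37 = 41.6294
SE = √(s_p²·(1/22+1/17)) = 2.0835
t = (40.091−31.176)/2.0835 = 4.2786
df = 37
p-value (two-sided) = 0.00013
At α=0.1: p < α → reject H₀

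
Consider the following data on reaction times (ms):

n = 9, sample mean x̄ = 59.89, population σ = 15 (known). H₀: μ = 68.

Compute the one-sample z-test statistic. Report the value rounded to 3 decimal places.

test statistic = -1.622

SE = σ/√n = 15/√9 = 5.0000
z = (x̄−μ₀)/SE = (59.89−68)/5.0000 = -1.6220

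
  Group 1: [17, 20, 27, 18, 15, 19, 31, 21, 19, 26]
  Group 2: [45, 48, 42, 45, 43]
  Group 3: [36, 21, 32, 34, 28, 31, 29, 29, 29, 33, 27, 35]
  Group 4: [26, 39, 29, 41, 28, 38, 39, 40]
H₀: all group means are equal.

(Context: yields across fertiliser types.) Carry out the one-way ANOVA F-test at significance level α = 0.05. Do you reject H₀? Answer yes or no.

Group means [21.30, 44.60, 30.33, 35.00], grand mean 30.857
SSB = Σnᵢ(x̄ᵢ−x̄)² = 1998.319; SSW = ΣΣ(x−x̄ᵢ)² = 705.967
MSB = 1998.319/3 = 666.1063; MSW = 705.967/31 = 22.7731
F = MSB/MSW = 29.2497
df = (3, 31)
p-value (upper-tail) = 0.00000
At α=0.05: p < α → reject H₀

reject H₀: yes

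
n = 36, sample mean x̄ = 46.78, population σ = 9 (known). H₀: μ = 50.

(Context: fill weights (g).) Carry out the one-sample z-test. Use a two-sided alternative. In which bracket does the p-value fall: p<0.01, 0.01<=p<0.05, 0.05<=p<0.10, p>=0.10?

SE = σ/√n = 9/√36 = 1.5000
z = (x̄−μ₀)/SE = (46.78−50)/1.5000 = -2.1467
p-value (two-sided) = 0.03182
→ bracket: 0.01<=p<0.05

p-value bracket: 0.01<=p<0.05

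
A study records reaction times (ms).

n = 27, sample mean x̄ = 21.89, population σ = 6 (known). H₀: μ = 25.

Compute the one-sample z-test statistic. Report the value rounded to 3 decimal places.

SE = σ/√n = 6/√27 = 1.1547
z = (x̄−μ₀)/SE = (21.89−25)/1.1547 = -2.6933

test statistic = -2.693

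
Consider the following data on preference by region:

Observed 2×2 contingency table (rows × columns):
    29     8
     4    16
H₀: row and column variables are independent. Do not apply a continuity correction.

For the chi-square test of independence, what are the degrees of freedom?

degrees of freedom = 1

df = (r−1)(c−1) = (2−1)·(2−1) = 1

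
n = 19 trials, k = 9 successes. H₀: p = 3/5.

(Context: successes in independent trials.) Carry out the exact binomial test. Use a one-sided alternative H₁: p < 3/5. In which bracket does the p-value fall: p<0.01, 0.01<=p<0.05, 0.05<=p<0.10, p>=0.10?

Exact binomial: n=19, k=9, p₀=3/5=0.6000
P(X≤9) from Σ C(n,i)·p₀^i·(1−p₀)^(n−i)
p-value (one-sided, H₁ less) = 0.18609
→ bracket: p>=0.10

p-value bracket: p>=0.10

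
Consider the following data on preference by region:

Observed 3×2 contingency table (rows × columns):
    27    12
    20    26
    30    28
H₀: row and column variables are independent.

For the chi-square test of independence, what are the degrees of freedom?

df = (r−1)(c−1) = (3−1)·(2−1) = 2

degrees of freedom = 2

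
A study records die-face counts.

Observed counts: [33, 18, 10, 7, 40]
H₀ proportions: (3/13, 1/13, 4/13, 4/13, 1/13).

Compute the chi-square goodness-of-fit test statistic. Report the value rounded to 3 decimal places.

test statistic = 171.771

n = 108; E_i = n·p_i = [24.92, 8.31, 33.23, 33.23, 8.31]
χ² = (33−24.92)²/24.92 + (18−8.31)²/8.31 + (10−33.23)²/33.23 + (7−33.23)²/33.23 + (40−8.31)²/8.31 = 171.7708
df = 4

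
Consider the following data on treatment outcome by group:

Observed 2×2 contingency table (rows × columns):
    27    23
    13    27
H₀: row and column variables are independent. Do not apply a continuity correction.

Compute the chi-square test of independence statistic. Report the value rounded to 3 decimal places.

Row totals [50, 40], col totals [40, 50], n=90
χ² = (27−22.22)²/22.22 + (23−27.78)²/27.78 + (13−17.78)²/17.78 + (27−22.22)²/22.22 = 4.1603
df = 1

test statistic = 4.160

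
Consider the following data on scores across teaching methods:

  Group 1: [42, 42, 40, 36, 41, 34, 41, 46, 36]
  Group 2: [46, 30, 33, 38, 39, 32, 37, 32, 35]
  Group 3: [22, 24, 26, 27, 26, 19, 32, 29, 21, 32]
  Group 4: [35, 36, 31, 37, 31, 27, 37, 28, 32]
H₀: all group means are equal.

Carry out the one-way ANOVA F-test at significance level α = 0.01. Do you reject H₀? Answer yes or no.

Group means [39.78, 35.78, 25.80, 32.67], grand mean 33.297
SSB = Σnᵢ(x̄ᵢ−x̄)² = 999.019; SSW = ΣΣ(x−x̄ᵢ)² = 594.711
MSB = 999.019/3 = 333.0062; MSW = 594.711/33 = 18.0215
F = MSB/MSW = 18.4782
df = (3, 33)
p-value (upper-tail) = 0.00000
At α=0.01: p < α → reject H₀

reject H₀: yes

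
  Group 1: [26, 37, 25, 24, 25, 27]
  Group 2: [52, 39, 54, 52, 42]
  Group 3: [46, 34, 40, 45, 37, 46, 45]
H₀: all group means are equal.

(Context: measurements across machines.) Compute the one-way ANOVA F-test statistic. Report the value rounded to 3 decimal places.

Group means [27.33, 47.80, 41.86], grand mean 38.667
SSB = Σnᵢ(x̄ᵢ−x̄)² = 1259.010; SSW = ΣΣ(x−x̄ᵢ)² = 444.990
MSB = 1259.010/2 = 629.5048; MSW = 444.990/15 = 29.6660
F = MSB/MSW = 21.2197
df = (2, 15)

test statistic = 21.220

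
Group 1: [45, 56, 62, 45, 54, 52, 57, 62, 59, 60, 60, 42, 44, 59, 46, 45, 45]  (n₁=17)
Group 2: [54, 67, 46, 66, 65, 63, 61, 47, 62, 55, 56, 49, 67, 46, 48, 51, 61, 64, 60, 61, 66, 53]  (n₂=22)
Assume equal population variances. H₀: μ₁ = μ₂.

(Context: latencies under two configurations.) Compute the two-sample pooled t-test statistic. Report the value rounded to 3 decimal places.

x̄₁=52.529, s₁=7.341, n₁=17
x̄₂=57.636, s₂=7.358, n₂=22
s_p² = [16·7.341² + 21·7.358²]/37 = 54.0358
SE = √(s_p²·(1/17+1/22)) = 2.3738
t = (52.529−57.636)/2.3738 = -2.1514
df = 37

test statistic = -2.151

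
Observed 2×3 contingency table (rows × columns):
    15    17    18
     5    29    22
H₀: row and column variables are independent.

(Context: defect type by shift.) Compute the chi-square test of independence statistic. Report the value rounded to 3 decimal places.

test statistic = 8.217

Row totals [50, 56], col totals [20, 46, 40], n=106
χ² = (15−9.43)²/9.43 + (17−21.70)²/21.70 + (18−18.87)²/18.87 + (5−10.57)²/10.57 + (29−24.30)²/24.30 + (22−21.13)²/21.13 = 8.2171
df = 2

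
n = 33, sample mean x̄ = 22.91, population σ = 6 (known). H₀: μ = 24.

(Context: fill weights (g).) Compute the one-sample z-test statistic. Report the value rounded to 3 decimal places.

SE = σ/√n = 6/√33 = 1.0445
z = (x̄−μ₀)/SE = (22.91−24)/1.0445 = -1.0436

test statistic = -1.044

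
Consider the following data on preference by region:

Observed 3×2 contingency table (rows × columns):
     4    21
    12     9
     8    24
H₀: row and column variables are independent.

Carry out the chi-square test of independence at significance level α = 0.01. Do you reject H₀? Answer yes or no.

Row totals [25, 21, 32], col totals [24, 54], n=78
χ² = (4−7.69)²/7.69 + (21−17.31)²/17.31 + (12−6.46)²/6.46 + (9−14.54)²/14.54 + (8−9.85)²/9.85 + (24−22.15)²/22.15 = 9.9171
df = 2
p-value (upper-tail) = 0.00702
At α=0.01: p < α → reject H₀

reject H₀: yes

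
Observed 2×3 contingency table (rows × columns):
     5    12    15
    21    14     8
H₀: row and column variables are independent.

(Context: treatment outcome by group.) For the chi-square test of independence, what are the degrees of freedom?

degrees of freedom = 2

df = (r−1)(c−1) = (2−1)·(3−1) = 2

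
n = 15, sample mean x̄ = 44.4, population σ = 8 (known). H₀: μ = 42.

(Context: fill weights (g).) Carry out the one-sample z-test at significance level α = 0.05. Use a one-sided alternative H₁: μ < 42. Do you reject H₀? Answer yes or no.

SE = σ/√n = 8/√15 = 2.0656
z = (x̄−μ₀)/SE = (44.4−42)/2.0656 = 1.1619
p-value (one-sided, H₁ less) = 0.87736
At α=0.05: p ≥ α → fail to reject H₀

reject H₀: no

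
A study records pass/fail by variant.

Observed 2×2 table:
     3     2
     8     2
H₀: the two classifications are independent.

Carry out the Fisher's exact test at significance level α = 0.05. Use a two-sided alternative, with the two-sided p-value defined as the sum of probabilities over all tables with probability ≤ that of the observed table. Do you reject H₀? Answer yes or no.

reject H₀: no

Margins: r₁=5, r₂=10, c₁=11, c₂=4, n=15
p_obs = C(5,3)·C(10,8)/C(15,11); sum pmf over tables with pmf ≤ p_obs
p-value (two-sided) = 0.56044
At α=0.05: p ≥ α → fail to reject H₀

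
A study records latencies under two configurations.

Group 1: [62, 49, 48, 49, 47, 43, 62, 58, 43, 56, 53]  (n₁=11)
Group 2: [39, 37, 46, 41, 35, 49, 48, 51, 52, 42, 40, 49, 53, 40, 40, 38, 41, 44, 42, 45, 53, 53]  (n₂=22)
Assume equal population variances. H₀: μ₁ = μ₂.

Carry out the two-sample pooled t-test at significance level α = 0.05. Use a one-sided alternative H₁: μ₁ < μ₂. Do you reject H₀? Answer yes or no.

reject H₀: no

x̄₁=51.818, s₁=6.882, n₁=11
x̄₂=44.455, s₂=5.722, n₂=22
s_p² = [10·6.882² + 21·5.722²]/31 = 37.4545
SE = √(s_p²·(1/11+1/22)) = 2.2600
t = (51.818−44.455)/2.2600 = 3.2583
df = 31
p-value (one-sided, H₁ less) = 0.99864
At α=0.05: p ≥ α → fail to reject H₀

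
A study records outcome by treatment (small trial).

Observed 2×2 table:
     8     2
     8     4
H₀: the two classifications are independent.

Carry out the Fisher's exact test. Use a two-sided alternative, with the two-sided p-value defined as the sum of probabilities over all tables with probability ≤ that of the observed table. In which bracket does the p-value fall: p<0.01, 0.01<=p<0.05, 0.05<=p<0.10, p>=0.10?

Margins: r₁=10, r₂=12, c₁=16, c₂=6, n=22
p_obs = C(10,8)·C(12,8)/C(22,16); sum pmf over tables with pmf ≤ p_obs
p-value (two-sided) = 0.64617
→ bracket: p>=0.10

p-value bracket: p>=0.10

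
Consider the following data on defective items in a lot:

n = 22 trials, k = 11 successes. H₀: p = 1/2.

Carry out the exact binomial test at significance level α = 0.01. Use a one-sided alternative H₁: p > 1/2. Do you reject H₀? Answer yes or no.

Exact binomial: n=22, k=11, p₀=1/2=0.5000
P(X≥11) from Σ C(n,i)·p₀^i·(1−p₀)^(n−i)
p-value (one-sided, H₁ greater) = 0.58409
At α=0.01: p ≥ α → fail to reject H₀

reject H₀: no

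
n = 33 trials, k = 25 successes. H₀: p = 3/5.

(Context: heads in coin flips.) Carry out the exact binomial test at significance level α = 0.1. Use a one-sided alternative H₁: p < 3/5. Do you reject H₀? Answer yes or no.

Exact binomial: n=33, k=25, p₀=3/5=0.6000
P(X≤25) from Σ C(n,i)·p₀^i·(1−p₀)^(n−i)
p-value (one-sided, H₁ less) = 0.98145
At α=0.1: p ≥ α → fail to reject H₀

reject H₀: no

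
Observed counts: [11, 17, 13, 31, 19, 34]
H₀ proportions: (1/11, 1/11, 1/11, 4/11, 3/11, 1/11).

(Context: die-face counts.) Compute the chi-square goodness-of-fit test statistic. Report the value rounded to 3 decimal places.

n = 125; E_i = n·p_i = [11.36, 11.36, 11.36, 45.45, 34.09, 11.36]
χ² = (11−11.36)²/11.36 + (17−11.36)²/11.36 + (13−11.36)²/11.36 + (31−45.45)²/45.45 + (19−34.09)²/34.09 + (34−11.36)²/11.36 = 59.4113
df = 5

test statistic = 59.411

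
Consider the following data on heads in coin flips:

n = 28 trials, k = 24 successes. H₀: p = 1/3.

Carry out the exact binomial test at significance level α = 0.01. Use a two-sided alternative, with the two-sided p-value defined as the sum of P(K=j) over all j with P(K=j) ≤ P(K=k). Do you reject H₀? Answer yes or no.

reject H₀: yes

Exact binomial: n=28, k=24, p₀=1/3=0.3333
P(X=j) = C(n,j)·p₀^j·(1−p₀)^(n−j); p = Σ P(X=j) over j with P(X=j) ≤ P(X=24)
p-value (two-sided) = 0.00000
At α=0.01: p < α → reject H₀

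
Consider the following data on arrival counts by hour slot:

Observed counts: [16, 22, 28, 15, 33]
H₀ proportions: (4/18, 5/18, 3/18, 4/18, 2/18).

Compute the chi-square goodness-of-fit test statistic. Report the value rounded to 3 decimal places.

test statistic = 47.508

n = 114; E_i = n·p_i = [25.33, 31.67, 19.00, 25.33, 12.67]
χ² = (16−25.33)²/25.33 + (22−31.67)²/31.67 + (28−19.00)²/19.00 + (15−25.33)²/25.33 + (33−12.67)²/12.67 = 47.5079
df = 4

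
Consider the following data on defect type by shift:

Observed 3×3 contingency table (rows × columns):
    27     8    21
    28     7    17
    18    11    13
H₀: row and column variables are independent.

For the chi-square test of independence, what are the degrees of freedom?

degrees of freedom = 4

df = (r−1)(c−1) = (3−1)·(3−1) = 4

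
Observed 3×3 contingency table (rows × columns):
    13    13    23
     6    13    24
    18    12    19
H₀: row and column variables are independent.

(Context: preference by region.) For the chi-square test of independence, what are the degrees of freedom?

degrees of freedom = 4

df = (r−1)(c−1) = (3−1)·(3−1) = 4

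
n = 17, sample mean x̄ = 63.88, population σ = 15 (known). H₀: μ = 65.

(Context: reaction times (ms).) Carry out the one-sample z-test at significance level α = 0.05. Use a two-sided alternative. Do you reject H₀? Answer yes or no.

SE = σ/√n = 15/√17 = 3.6380
z = (x̄−μ₀)/SE = (63.88−65)/3.6380 = -0.3079
p-value (two-sided) = 0.75819
At α=0.05: p ≥ α → fail to reject H₀

reject H₀: no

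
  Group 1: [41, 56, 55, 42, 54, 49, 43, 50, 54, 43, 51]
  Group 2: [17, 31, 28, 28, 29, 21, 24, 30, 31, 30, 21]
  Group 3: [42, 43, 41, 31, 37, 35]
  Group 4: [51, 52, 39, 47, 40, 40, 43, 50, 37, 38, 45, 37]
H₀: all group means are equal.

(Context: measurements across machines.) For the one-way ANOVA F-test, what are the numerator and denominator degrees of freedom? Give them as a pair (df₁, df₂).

k = 4 groups, N = 40 total
df = (k−1, N−k) = (4−1, 40−4) = (3, 36)

degrees of freedom = [3, 36]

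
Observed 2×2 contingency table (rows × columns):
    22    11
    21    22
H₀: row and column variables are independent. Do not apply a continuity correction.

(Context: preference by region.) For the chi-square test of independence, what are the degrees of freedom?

degrees of freedom = 1

df = (r−1)(c−1) = (2−1)·(2−1) = 1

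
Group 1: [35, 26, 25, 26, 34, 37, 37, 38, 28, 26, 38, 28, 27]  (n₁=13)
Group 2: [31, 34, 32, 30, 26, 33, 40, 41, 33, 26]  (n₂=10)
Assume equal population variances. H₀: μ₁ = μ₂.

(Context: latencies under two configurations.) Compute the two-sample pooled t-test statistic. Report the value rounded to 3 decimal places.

x̄₁=31.154, s₁=5.320, n₁=13
x̄₂=32.600, s₂=4.993, n₂=10
s_p² = [12·5.320² + 9·4.993²]/21 = 26.8615
SE = √(s_p²·(1/13+1/10)) = 2.1800
t = (31.154−32.600)/2.1800 = -0.6634
df = 21

test statistic = -0.663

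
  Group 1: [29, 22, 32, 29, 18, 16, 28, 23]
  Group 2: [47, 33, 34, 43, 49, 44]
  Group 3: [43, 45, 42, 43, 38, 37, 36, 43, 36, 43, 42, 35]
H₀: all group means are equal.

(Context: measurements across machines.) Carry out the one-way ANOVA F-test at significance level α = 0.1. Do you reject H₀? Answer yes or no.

reject H₀: yes

Group means [24.62, 41.67, 40.25], grand mean 35.769
SSB = Σnᵢ(x̄ᵢ−x̄)² = 1443.157; SSW = ΣΣ(x−x̄ᵢ)² = 593.458
MSB = 1443.157/2 = 721.5785; MSW = 593.458/23 = 25.8025
F = MSB/MSW = 27.9654
df = (2, 23)
p-value (upper-tail) = 0.00000
At α=0.1: p < α → reject H₀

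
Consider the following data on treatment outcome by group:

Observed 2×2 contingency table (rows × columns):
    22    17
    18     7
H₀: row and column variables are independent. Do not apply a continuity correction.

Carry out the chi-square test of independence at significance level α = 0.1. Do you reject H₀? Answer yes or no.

Row totals [39, 25], col totals [40, 24], n=64
χ² = (22−24.38)²/24.38 + (17−14.62)²/14.62 + (18−15.62)²/15.62 + (7−9.38)²/9.38 = 1.5798
df = 1
p-value (upper-tail) = 0.20880
At α=0.1: p ≥ α → fail to reject H₀

reject H₀: no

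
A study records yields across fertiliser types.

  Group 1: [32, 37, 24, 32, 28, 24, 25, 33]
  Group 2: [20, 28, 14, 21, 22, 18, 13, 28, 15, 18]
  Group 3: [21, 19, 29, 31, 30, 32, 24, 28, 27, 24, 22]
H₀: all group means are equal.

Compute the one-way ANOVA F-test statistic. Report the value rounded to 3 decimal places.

Group means [29.38, 19.70, 26.09], grand mean 24.793
SSB = Σnᵢ(x̄ᵢ−x̄)² = 445.875; SSW = ΣΣ(x−x̄ᵢ)² = 602.884
MSB = 445.875/2 = 222.9373; MSW = 602.884/26 = 23.1878
F = MSB/MSW = 9.6144
df = (2, 26)

test statistic = 9.614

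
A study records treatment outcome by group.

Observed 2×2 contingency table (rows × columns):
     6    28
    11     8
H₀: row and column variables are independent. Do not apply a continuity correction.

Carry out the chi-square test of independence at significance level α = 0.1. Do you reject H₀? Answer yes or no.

Row totals [34, 19], col totals [17, 36], n=53
χ² = (6−10.91)²/10.91 + (28−23.09)²/23.09 + (11−6.09)²/6.09 + (8−12.91)²/12.91 = 9.0623
df = 1
p-value (upper-tail) = 0.00261
At α=0.1: p < α → reject H₀

reject H₀: yes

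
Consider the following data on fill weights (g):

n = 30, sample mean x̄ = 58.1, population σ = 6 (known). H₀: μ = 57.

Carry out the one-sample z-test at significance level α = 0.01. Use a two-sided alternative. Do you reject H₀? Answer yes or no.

SE = σ/√n = 6/√30 = 1.0954
z = (x̄−μ₀)/SE = (58.1−57)/1.0954 = 1.0042
p-value (two-sided) = 0.31530
At α=0.01: p ≥ α → fail to reject H₀

reject H₀: no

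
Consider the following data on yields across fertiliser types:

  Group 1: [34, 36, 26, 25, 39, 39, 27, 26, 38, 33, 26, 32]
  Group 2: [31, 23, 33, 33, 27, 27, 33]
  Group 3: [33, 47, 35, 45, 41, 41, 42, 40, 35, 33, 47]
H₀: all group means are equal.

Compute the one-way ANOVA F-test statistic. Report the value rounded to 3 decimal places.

test statistic = 11.086

Group means [31.75, 29.57, 39.91], grand mean 34.233
SSB = Σnᵢ(x̄ᵢ−x̄)² = 580.493; SSW = ΣΣ(x−x̄ᵢ)² = 706.873
MSB = 580.493/2 = 290.2466; MSW = 706.873/27 = 26.1805
F = MSB/MSW = 11.0864
df = (2, 27)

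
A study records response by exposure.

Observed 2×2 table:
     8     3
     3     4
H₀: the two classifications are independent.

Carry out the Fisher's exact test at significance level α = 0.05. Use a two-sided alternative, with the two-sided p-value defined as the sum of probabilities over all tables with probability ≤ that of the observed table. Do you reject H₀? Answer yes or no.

reject H₀: no

Margins: r₁=11, r₂=7, c₁=11, c₂=7, n=18
p_obs = C(11,8)·C(7,3)/C(18,11); sum pmf over tables with pmf ≤ p_obs
p-value (two-sided) = 0.33220
At α=0.05: p ≥ α → fail to reject H₀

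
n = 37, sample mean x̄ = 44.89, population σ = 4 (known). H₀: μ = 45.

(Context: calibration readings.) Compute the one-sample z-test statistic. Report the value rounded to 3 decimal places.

SE = σ/√n = 4/√37 = 0.6576
z = (x̄−μ₀)/SE = (44.89−45)/0.6576 = -0.1673

test statistic = -0.167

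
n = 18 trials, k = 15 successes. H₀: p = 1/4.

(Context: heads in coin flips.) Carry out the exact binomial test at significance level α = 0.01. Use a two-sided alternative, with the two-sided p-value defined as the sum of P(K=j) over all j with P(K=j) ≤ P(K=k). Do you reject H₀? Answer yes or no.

Exact binomial: n=18, k=15, p₀=1/4=0.2500
P(X=j) = C(n,j)·p₀^j·(1−p₀)^(n−j); p = Σ P(X=j) over j with P(X=j) ≤ P(X=15)
p-value (two-sided) = 0.00000
At α=0.01: p < α → reject H₀

reject H₀: yes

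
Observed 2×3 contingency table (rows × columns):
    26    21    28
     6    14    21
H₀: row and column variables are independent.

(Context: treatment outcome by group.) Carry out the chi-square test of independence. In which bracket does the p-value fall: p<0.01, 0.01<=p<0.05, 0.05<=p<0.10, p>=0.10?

p-value bracket: 0.05<=p<0.10

Row totals [75, 41], col totals [32, 35, 49], n=116
χ² = (26−20.69)²/20.69 + (21−22.63)²/22.63 + (28−31.68)²/31.68 + (6−11.31)²/11.31 + (14−12.37)²/12.37 + (21−17.32)²/17.32 = 5.3982
df = 2
p-value (upper-tail) = 0.06726
→ bracket: 0.05<=p<0.10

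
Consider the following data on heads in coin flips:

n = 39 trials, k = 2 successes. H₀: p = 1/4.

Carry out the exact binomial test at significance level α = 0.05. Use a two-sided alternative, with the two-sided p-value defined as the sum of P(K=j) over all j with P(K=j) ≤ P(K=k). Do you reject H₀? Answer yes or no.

reject H₀: yes

Exact binomial: n=39, k=2, p₀=1/4=0.2500
P(X=j) = C(n,j)·p₀^j·(1−p₀)^(n−j); p = Σ P(X=j) over j with P(X=j) ≤ P(X=2)
p-value (two-sided) = 0.00246
At α=0.05: p < α → reject H₀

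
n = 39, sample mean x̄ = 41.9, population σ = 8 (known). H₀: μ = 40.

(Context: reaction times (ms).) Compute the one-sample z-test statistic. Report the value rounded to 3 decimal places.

test statistic = 1.483

SE = σ/√n = 8/√39 = 1.2810
z = (x̄−μ₀)/SE = (41.9−40)/1.2810 = 1.4832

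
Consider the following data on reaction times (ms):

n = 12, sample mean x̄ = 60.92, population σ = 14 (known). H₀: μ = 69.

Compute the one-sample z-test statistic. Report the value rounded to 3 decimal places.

SE = σ/√n = 14/√12 = 4.0415
z = (x̄−μ₀)/SE = (60.92−69)/4.0415 = -1.9993

test statistic = -1.999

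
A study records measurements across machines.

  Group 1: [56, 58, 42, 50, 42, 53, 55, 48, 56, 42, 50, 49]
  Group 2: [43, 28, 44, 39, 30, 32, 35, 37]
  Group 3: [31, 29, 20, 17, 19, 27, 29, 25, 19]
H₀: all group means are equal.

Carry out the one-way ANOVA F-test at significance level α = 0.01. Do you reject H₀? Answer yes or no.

Group means [50.08, 36.00, 24.00], grand mean 38.103
SSB = Σnᵢ(x̄ᵢ−x̄)² = 3547.773; SSW = ΣΣ(x−x̄ᵢ)² = 830.917
MSB = 3547.773/2 = 1773.8865; MSW = 830.917/26 = 31.9583
F = MSB/MSW = 55.5062
df = (2, 26)
p-value (upper-tail) = 0.00000
At α=0.01: p < α → reject H₀

reject H₀: yes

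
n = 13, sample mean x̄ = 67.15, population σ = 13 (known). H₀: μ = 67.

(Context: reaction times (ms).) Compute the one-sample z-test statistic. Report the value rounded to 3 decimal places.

test statistic = 0.042

SE = σ/√n = 13/√13 = 3.6056
z = (x̄−μ₀)/SE = (67.15−67)/3.6056 = 0.0416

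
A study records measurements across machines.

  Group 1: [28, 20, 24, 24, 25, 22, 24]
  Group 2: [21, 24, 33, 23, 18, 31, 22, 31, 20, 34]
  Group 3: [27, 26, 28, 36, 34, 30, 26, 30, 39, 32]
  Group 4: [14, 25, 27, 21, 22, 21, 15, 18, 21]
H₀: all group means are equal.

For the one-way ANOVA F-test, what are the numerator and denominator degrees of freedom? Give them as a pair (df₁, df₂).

degrees of freedom = [3, 32]

k = 4 groups, N = 36 total
df = (k−1, N−k) = (4−1, 36−4) = (3, 32)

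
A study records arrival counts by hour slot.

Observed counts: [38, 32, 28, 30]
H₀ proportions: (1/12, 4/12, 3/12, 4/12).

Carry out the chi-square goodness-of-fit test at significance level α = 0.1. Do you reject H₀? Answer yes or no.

n = 128; E_i = n·p_i = [10.67, 42.67, 32.00, 42.67]
χ² = (38−10.67)²/10.67 + (32−42.67)²/42.67 + (28−32.00)²/32.00 + (30−42.67)²/42.67 = 76.9688
df = 3
p-value (upper-tail) = 0.00000
At α=0.1: p < α → reject H₀

reject H₀: yes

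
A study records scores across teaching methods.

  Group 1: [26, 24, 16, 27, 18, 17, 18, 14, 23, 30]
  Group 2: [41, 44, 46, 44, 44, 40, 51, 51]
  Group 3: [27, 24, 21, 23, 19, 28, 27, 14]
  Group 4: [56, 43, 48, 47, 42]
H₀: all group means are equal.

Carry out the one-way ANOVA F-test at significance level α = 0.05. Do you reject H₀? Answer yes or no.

reject H₀: yes

Group means [21.30, 45.12, 22.88, 47.20], grand mean 32.032
SSB = Σnᵢ(x̄ᵢ−x̄)² = 4344.318; SSW = ΣΣ(x−x̄ᵢ)² = 660.650
MSB = 4344.318/3 = 1448.1059; MSW = 660.650/27 = 24.4685
F = MSB/MSW = 59.1824
df = (3, 27)
p-value (upper-tail) = 0.00000
At α=0.05: p < α → reject H₀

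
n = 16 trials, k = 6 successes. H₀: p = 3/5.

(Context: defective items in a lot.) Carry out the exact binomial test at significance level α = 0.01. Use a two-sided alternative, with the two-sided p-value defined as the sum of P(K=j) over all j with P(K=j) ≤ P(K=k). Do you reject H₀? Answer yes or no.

Exact binomial: n=16, k=6, p₀=3/5=0.6000
P(X=j) = C(n,j)·p₀^j·(1−p₀)^(n−j); p = Σ P(X=j) over j with P(X=j) ≤ P(X=6)
p-value (two-sided) = 0.07666
At α=0.01: p ≥ α → fail to reject H₀

reject H₀: no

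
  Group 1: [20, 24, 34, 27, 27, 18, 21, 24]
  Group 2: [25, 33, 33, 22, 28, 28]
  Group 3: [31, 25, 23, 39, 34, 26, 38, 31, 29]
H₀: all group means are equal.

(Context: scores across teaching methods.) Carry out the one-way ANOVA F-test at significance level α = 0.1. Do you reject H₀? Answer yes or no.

Group means [24.38, 28.17, 30.67], grand mean 27.826
SSB = Σnᵢ(x̄ᵢ−x̄)² = 168.596; SSW = ΣΣ(x−x̄ᵢ)² = 522.708
MSB = 168.596/2 = 84.2980; MSW = 522.708/20 = 26.1354
F = MSB/MSW = 3.2254
df = (2, 20)
p-value (upper-tail) = 0.06108
At α=0.1: p < α → reject H₀

reject H₀: yes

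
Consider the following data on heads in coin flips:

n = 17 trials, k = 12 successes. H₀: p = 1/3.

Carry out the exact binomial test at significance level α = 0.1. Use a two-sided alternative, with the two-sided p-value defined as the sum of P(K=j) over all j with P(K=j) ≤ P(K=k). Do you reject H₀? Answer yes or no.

reject H₀: yes

Exact binomial: n=17, k=12, p₀=1/3=0.3333
P(X=j) = C(n,j)·p₀^j·(1−p₀)^(n−j); p = Σ P(X=j) over j with P(X=j) ≤ P(X=12)
p-value (two-sided) = 0.00289
At α=0.1: p < α → reject H₀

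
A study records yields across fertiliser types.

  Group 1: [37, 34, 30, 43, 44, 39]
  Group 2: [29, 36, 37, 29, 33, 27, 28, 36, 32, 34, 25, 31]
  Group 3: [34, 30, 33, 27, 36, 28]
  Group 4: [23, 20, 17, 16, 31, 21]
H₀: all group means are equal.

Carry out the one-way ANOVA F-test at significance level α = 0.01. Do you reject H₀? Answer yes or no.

reject H₀: yes

Group means [37.83, 31.42, 31.33, 21.33], grand mean 30.667
SSB = Σnᵢ(x̄ᵢ−x̄)² = 840.250; SSW = ΣΣ(x−x̄ᵢ)² = 518.417
MSB = 840.250/3 = 280.0833; MSW = 518.417/26 = 19.9391
F = MSB/MSW = 14.0469
df = (3, 26)
p-value (upper-tail) = 0.00001
At α=0.01: p < α → reject H₀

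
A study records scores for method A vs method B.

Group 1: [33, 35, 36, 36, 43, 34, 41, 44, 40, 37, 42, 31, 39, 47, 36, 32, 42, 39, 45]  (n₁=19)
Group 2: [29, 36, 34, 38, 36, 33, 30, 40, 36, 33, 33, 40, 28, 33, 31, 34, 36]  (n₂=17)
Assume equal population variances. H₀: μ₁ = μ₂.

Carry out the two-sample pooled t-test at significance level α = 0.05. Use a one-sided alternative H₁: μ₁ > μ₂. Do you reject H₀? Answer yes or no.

x̄₁=38.526, s₁=4.599, n₁=19
x̄₂=34.118, s₂=3.480, n₂=17
s_p² = [18·4.599² + 16·3.480²]/34 = 16.8971
SE = √(s_p²·(1/19+1/17)) = 1.3723
t = (38.526−34.118)/1.3723 = 3.2126
df = 34
p-value (one-sided, H₁ greater) = 0.00144
At α=0.05: p < α → reject H₀

reject H₀: yes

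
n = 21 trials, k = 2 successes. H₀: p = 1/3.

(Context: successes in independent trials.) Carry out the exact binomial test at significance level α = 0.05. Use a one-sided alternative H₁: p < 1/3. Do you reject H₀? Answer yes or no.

Exact binomial: n=21, k=2, p₀=1/3=0.3333
P(X≤2) from Σ C(n,i)·p₀^i·(1−p₀)^(n−i)
p-value (one-sided, H₁ less) = 0.01283
At α=0.05: p < α → reject H₀

reject H₀: yes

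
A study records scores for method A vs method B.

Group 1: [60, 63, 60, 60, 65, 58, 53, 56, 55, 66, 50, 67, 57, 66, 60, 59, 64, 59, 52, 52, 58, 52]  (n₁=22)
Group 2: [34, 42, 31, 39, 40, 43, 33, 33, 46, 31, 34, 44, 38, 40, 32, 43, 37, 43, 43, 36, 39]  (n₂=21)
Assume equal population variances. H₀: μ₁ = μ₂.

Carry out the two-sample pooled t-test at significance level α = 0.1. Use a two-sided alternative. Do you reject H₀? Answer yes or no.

reject H₀: yes

x̄₁=58.727, s₁=5.054, n₁=22
x̄₂=38.143, s₂=4.725, n₂=21
s_p² = [21·5.054² + 20·4.725²]/41 = 23.9740
SE = √(s_p²·(1/22+1/21)) = 1.4938
t = (58.727−38.143)/1.4938 = 13.7802
df = 41
p-value (two-sided) = 0.00000
At α=0.1: p < α → reject H₀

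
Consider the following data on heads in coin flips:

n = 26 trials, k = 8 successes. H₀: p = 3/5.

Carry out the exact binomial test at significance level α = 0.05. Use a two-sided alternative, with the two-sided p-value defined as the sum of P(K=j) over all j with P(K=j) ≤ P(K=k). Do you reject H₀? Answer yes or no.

Exact binomial: n=26, k=8, p₀=3/5=0.6000
P(X=j) = C(n,j)·p₀^j·(1−p₀)^(n−j); p = Σ P(X=j) over j with P(X=j) ≤ P(X=8)
p-value (two-sided) = 0.00405
At α=0.05: p < α → reject H₀

reject H₀: yes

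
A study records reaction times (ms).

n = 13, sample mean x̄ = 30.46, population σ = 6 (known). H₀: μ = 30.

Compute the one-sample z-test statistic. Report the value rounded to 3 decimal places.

test statistic = 0.276

SE = σ/√n = 6/√13 = 1.6641
z = (x̄−μ₀)/SE = (30.46−30)/1.6641 = 0.2764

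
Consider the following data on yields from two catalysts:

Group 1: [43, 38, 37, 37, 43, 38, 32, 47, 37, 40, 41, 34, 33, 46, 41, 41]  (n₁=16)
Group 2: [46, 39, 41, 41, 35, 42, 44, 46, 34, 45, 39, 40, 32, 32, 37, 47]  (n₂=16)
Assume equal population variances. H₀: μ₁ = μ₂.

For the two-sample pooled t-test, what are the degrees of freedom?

degrees of freedom = 30

df = n₁ + n₂ − 2 = 16 + 16 − 2 = 30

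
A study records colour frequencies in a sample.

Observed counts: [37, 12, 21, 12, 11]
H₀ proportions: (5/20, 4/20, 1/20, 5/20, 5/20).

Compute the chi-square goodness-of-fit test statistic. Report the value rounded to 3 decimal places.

test statistic = 79.860

n = 93; E_i = n·p_i = [23.25, 18.60, 4.65, 23.25, 23.25]
χ² = (37−23.25)²/23.25 + (12−18.60)²/18.60 + (21−4.65)²/4.65 + (12−23.25)²/23.25 + (11−23.25)²/23.25 = 79.8602
df = 4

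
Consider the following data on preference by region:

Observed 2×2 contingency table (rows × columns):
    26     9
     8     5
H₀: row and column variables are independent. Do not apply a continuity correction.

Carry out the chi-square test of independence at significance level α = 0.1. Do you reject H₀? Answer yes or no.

reject H₀: no

Row totals [35, 13], col totals [34, 14], n=48
χ² = (26−24.79)²/24.79 + (9−10.21)²/10.21 + (8−9.21)²/9.21 + (5−3.79)²/3.79 = 0.7456
df = 1
p-value (upper-tail) = 0.38789
At α=0.1: p ≥ α → fail to reject H₀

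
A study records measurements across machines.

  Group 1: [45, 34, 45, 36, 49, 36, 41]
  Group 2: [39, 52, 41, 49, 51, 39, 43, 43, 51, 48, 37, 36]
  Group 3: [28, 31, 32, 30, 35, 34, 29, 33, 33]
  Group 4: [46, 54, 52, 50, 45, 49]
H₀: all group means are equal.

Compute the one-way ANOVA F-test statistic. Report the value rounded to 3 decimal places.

Group means [40.86, 44.08, 31.67, 49.33], grand mean 41.059
SSB = Σnᵢ(x̄ᵢ−x̄)² = 1314.775; SSW = ΣΣ(x−x̄ᵢ)² = 675.107
MSB = 1314.775/3 = 438.2584; MSW = 675.107/30 = 22.5036
F = MSB/MSW = 19.4751
df = (3, 30)

test statistic = 19.475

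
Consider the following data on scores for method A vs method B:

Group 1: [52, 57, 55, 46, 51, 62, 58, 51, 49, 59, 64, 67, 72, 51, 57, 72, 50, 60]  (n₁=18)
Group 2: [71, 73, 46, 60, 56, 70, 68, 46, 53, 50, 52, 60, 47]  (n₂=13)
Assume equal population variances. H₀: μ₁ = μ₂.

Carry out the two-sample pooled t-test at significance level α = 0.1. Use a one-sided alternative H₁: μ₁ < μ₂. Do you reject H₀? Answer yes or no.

reject H₀: no

x̄₁=57.389, s₁=7.694, n₁=18
x̄₂=57.846, s₂=9.932, n₂=13
s_p² = [17·7.694² + 12·9.932²]/29 = 75.5162
SE = √(s_p²·(1/18+1/13)) = 3.1630
t = (57.389−57.846)/3.1630 = -0.1446
df = 29
p-value (one-sided, H₁ less) = 0.44303
At α=0.1: p ≥ α → fail to reject H₀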